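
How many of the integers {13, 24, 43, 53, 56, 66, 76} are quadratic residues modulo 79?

(13/79) = +1 → QR.
(24/79) = -1 → non-residue.
(43/79) = -1 → non-residue.
(53/79) = -1 → non-residue.
(56/79) = -1 → non-residue.
(66/79) = -1 → non-residue.
(76/79) = +1 → QR.
Total quadratic residues among the 7: 2.

2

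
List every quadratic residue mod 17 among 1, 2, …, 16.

Square k = 1,…,8 (k and 17−k give the same square):
1²=1, 2²=4, 3²=9, 4²=16, 5²≡8, 6²≡2, 7²≡15, 8²≡13 (mod 17).
So the quadratic residues mod 17 are {1, 2, 4, 8, 9, 13, 15, 16}.

1, 2, 4, 8, 9, 13, 15, 16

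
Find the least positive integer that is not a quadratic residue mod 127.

3

(2/127) = +1, so 2 is a residue.
(3/127) = −1, so 3 is the smallest positive non-residue mod 127.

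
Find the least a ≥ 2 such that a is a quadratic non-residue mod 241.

7

(2/241) = +1, so 2 is a residue.
(3/241) = +1, so 3 is a residue.
(4/241) = +1, so 4 is a residue.
(5/241) = +1, so 5 is a residue.
(6/241) = +1, so 6 is a residue.
(7/241) = −1, so 7 is the smallest positive non-residue mod 241.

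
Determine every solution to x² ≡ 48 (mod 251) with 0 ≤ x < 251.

Since 251 ≡ 3 (mod 4), a square root of 48 is 48^((251+1)/4) = 48^63 mod 251.
Repeated squaring: 48^2≡45, 48^4≡17, 48^8≡38, 48^16≡189, 48^32≡79 (mod 251).
48^63 = 48^(32+16+8+4+2+1) ≡ 198 (mod 251).
Check: 198² = 39204 ≡ 48 (mod 251). The two roots are 53 and 198.

53, 198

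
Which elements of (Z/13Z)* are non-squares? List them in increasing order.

Square k = 1,…,6 (k and 13−k give the same square):
1²=1, 2²=4, 3²=9, 4²≡3, 5²≡12, 6²≡10 (mod 13).
The residues are {1, 3, 4, 9, 10, 12}; the non-residues are the remaining 6 nonzero classes.

2 5 6 7 8 11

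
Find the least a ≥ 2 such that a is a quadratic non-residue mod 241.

(2/241) = +1, so 2 is a residue.
(3/241) = +1, so 3 is a residue.
(4/241) = +1, so 4 is a residue.
(5/241) = +1, so 5 is a residue.
(6/241) = +1, so 6 is a residue.
(7/241) = −1, so 7 is the smallest positive non-residue mod 241.

7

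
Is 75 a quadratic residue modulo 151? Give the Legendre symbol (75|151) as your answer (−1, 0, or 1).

Euler's criterion: (75/151) ≡ 75^75 (mod 151).
75^2 ≡ 38 (mod 151)
75^4 ≡ 85 (mod 151)
75^8 ≡ 128 (mod 151)
75^16 ≡ 76 (mod 151)
75^32 ≡ 38 (mod 151)
75^64 ≡ 85 (mod 151)
75^75 = 75^(64+8+2+1) ≡ 150 (mod 151).
Result is 150 ≡ −1, so (75/151) = −1.

-1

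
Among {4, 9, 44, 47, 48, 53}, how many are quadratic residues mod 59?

4

(4/59) = +1 → QR.
(9/59) = +1 → QR.
(44/59) = -1 → non-residue.
(47/59) = -1 → non-residue.
(48/59) = +1 → QR.
(53/59) = +1 → QR.
Total quadratic residues among the 6: 4.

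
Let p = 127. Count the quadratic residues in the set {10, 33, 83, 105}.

(10/127) = -1 → non-residue.
(33/127) = -1 → non-residue.
(83/127) = -1 → non-residue.
(105/127) = -1 → non-residue.
Total quadratic residues among the 4: 0.

0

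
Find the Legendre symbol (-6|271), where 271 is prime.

First reduce: -6 ≡ 265 (mod 271).
Reciprocity: 265 ≡ 1 and 271 ≡ 3 (mod 4), so (265/271) = +(271/265).
Reduce top mod 265: now compute (6/265).
Pull out 2: since 265 ≡ 1 (mod 8), (2/265) = +1.
Reciprocity: 3 ≡ 3 and 265 ≡ 1 (mod 4), so (3/265) = +(265/3).
Reduce top mod 3: now compute (1/3).
Reached (1/3) = 1. Collecting the sign flips along the way, the symbol is +1.

1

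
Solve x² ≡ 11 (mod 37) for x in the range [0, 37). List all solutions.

37 ≡ 1 (mod 4), so we find a root by search.
Trying successive values, 14² = 196 ≡ 11 (mod 37). The other root is 37 − 14 = 23.

14, 23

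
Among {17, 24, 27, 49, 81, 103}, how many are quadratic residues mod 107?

3

(17/107) = -1 → non-residue.
(24/107) = -1 → non-residue.
(27/107) = +1 → QR.
(49/107) = +1 → QR.
(81/107) = +1 → QR.
(103/107) = -1 → non-residue.
Total quadratic residues among the 6: 3.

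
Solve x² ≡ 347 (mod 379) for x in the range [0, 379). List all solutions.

Since 379 ≡ 3 (mod 4), a square root of 347 is 347^((379+1)/4) = 347^95 mod 379.
Repeated squaring: 347^2≡266, 347^4≡262, 347^8≡45, 347^16≡130, 347^32≡224, 347^64≡148 (mod 379).
347^95 = 347^(64+16+8+4+2+1) ≡ 101 (mod 379).
Check: 101² = 10201 ≡ 347 (mod 379). The two roots are 101 and 278.

101, 278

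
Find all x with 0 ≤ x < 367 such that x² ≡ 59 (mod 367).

64, 303

Since 367 ≡ 3 (mod 4), a square root of 59 is 59^((367+1)/4) = 59^92 mod 367.
Repeated squaring: 59^2≡178, 59^4≡122, 59^8≡204, 59^16≡145, 59^32≡106, 59^64≡226 (mod 367).
59^92 = 59^(64+16+8+4) ≡ 64 (mod 367).
Check: 64² = 4096 ≡ 59 (mod 367). The two roots are 64 and 303.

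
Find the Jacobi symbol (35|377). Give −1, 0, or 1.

Reciprocity: 35 ≡ 3 and 377 ≡ 1 (mod 4), so (35/377) = +(377/35).
Reduce top mod 35: now compute (27/35).
Reciprocity: 27 ≡ 3 and 35 ≡ 3 (mod 4), so (27/35) = −(35/27).
Reduce top mod 27: now compute (8/27).
Pull out 2^3: since 27 ≡ 3 (mod 8), (2/27) = -1, so (2/27)^3 = -1.
Reached (1/27) = 1. Collecting the sign flips along the way, the symbol is +1.

1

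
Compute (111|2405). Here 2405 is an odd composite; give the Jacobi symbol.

Reciprocity: 111 ≡ 3 and 2405 ≡ 1 (mod 4), so (111/2405) = +(2405/111).
Reduce top mod 111: now compute (74/111).
Pull out 2: since 111 ≡ 7 (mod 8), (2/111) = +1.
Reciprocity: 37 ≡ 1 and 111 ≡ 3 (mod 4), so (37/111) = +(111/37).
Reduce top mod 37: now compute (0/37).
Top reduces to 0: gcd > 1, so the symbol is 0.

0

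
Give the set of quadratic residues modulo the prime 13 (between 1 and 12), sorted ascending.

1 3 4 9 10 12

Square k = 1,…,6 (k and 13−k give the same square):
1²=1, 2²=4, 3²=9, 4²≡3, 5²≡12, 6²≡10 (mod 13).
So the quadratic residues mod 13 are {1, 3, 4, 9, 10, 12}.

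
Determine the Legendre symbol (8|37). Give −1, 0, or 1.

-1

Euler's criterion: (8/37) ≡ 8^18 (mod 37).
8^2 ≡ 27 (mod 37)
8^4 ≡ 26 (mod 37)
8^8 ≡ 10 (mod 37)
8^16 ≡ 26 (mod 37)
8^18 = 8^(16+2) ≡ 36 (mod 37).
Result is 36 ≡ −1, so (8/37) = −1.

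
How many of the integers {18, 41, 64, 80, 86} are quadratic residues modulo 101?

2

(18/101) = -1 → non-residue.
(41/101) = -1 → non-residue.
(64/101) = +1 → QR.
(80/101) = +1 → QR.
(86/101) = -1 → non-residue.
Total quadratic residues among the 5: 2.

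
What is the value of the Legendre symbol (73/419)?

Reciprocity: 73 ≡ 1 and 419 ≡ 3 (mod 4), so (73/419) = +(419/73).
Reduce top mod 73: now compute (54/73).
Pull out 2: since 73 ≡ 1 (mod 8), (2/73) = +1.
Reciprocity: 27 ≡ 3 and 73 ≡ 1 (mod 4), so (27/73) = +(73/27).
Reduce top mod 27: now compute (19/27).
Reciprocity: 19 ≡ 3 and 27 ≡ 3 (mod 4), so (19/27) = −(27/19).
Reduce top mod 19: now compute (8/19).
Pull out 2^3: since 19 ≡ 3 (mod 8), (2/19) = -1, so (2/19)^3 = -1.
Reached (1/19) = 1. Collecting the sign flips along the way, the symbol is +1.

1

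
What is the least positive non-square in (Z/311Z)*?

(2/311) = +1, so 2 is a residue.
(3/311) = +1, so 3 is a residue.
(4/311) = +1, so 4 is a residue.
(5/311) = +1, so 5 is a residue.
(6/311) = +1, so 6 is a residue.
(7/311) = +1, so 7 is a residue.
(8/311) = +1, so 8 is a residue.
(9/311) = +1, so 9 is a residue.
(10/311) = +1, so 10 is a residue.
(11/311) = −1, so 11 is the smallest positive non-residue mod 311.

11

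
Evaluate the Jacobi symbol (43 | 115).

1

Reciprocity: 43 ≡ 3 and 115 ≡ 3 (mod 4), so (43/115) = −(115/43).
Reduce top mod 43: now compute (29/43).
Reciprocity: 29 ≡ 1 and 43 ≡ 3 (mod 4), so (29/43) = +(43/29).
Reduce top mod 29: now compute (14/29).
Pull out 2: since 29 ≡ 5 (mod 8), (2/29) = -1.
Reciprocity: 7 ≡ 3 and 29 ≡ 1 (mod 4), so (7/29) = +(29/7).
Reduce top mod 7: now compute (1/7).
Reached (1/7) = 1. Collecting the sign flips along the way, the symbol is +1.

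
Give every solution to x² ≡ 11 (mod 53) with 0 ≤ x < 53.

8, 45

53 ≡ 1 (mod 4), so we find a root by search.
Trying successive values, 8² = 64 ≡ 11 (mod 53). The other root is 53 − 8 = 45.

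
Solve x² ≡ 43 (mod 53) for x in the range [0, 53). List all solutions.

19, 34

53 ≡ 1 (mod 4), so we find a root by search.
Trying successive values, 19² = 361 ≡ 43 (mod 53). The other root is 53 − 19 = 34.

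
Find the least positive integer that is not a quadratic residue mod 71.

(2/71) = +1, so 2 is a residue.
(3/71) = +1, so 3 is a residue.
(4/71) = +1, so 4 is a residue.
(5/71) = +1, so 5 is a residue.
(6/71) = +1, so 6 is a residue.
(7/71) = −1, so 7 is the smallest positive non-residue mod 71.

7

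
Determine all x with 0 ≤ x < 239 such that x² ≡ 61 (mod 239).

104, 135

Since 239 ≡ 3 (mod 4), a square root of 61 is 61^((239+1)/4) = 61^60 mod 239.
Repeated squaring: 61^2≡136, 61^4≡93, 61^8≡45, 61^16≡113, 61^32≡102 (mod 239).
61^60 = 61^(32+16+8+4) ≡ 135 (mod 239).
Check: 135² = 18225 ≡ 61 (mod 239). The two roots are 104 and 135.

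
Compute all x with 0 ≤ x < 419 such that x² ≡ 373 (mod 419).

Since 419 ≡ 3 (mod 4), a square root of 373 is 373^((419+1)/4) = 373^105 mod 419.
Repeated squaring: 373^2≡21, 373^4≡22, 373^8≡65, 373^16≡35, 373^32≡387, 373^64≡186 (mod 419).
373^105 = 373^(64+32+8+1) ≡ 293 (mod 419).
Check: 293² = 85849 ≡ 373 (mod 419). The two roots are 126 and 293.

126, 293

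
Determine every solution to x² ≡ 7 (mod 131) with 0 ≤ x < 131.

Since 131 ≡ 3 (mod 4), a square root of 7 is 7^((131+1)/4) = 7^33 mod 131.
Repeated squaring: 7^2≡49, 7^4≡43, 7^8≡15, 7^16≡94, 7^32≡59 (mod 131).
7^33 = 7^(32+1) ≡ 20 (mod 131).
Check: 20² = 400 ≡ 7 (mod 131). The two roots are 20 and 111.

20, 111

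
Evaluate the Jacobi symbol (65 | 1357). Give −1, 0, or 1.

Reciprocity: 65 ≡ 1 and 1357 ≡ 1 (mod 4), so (65/1357) = +(1357/65).
Reduce top mod 65: now compute (57/65).
Reciprocity: 57 ≡ 1 and 65 ≡ 1 (mod 4), so (57/65) = +(65/57).
Reduce top mod 57: now compute (8/57).
Pull out 2^3: since 57 ≡ 1 (mod 8), (2/57) = +1, so (2/57)^3 = +1.
Reached (1/57) = 1. Collecting the sign flips along the way, the symbol is +1.

1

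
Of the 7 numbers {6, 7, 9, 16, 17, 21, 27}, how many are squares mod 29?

4

(6/29) = +1 → QR.
(7/29) = +1 → QR.
(9/29) = +1 → QR.
(16/29) = +1 → QR.
(17/29) = -1 → non-residue.
(21/29) = -1 → non-residue.
(27/29) = -1 → non-residue.
Total quadratic residues among the 7: 4.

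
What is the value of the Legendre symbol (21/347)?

-1

Reciprocity: 21 ≡ 1 and 347 ≡ 3 (mod 4), so (21/347) = +(347/21).
Reduce top mod 21: now compute (11/21).
Reciprocity: 11 ≡ 3 and 21 ≡ 1 (mod 4), so (11/21) = +(21/11).
Reduce top mod 11: now compute (10/11).
Pull out 2: since 11 ≡ 3 (mod 8), (2/11) = -1.
Reciprocity: 5 ≡ 1 and 11 ≡ 3 (mod 4), so (5/11) = +(11/5).
Reduce top mod 5: now compute (1/5).
Reached (1/5) = 1. Collecting the sign flips along the way, the symbol is -1.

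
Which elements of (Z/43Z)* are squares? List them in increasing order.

Square k = 1,…,21 (k and 43−k give the same square):
1²=1, 2²=4, 3²=9, 4²=16, 5²=25, 6²=36, 7²≡6, 8²≡21, 9²≡38, 10²≡14, 11²≡35, 12²≡15, 13²≡40, 14²≡24, 15²≡10, 16²≡41, 17²≡31, 18²≡23, 19²≡17, 20²≡13, 21²≡11 (mod 43).
So the quadratic residues mod 43 are {1, 4, 6, 9, 10, 11, 13, 14, 15, 16, 17, 21, 23, 24, 25, 31, 35, 36, 38, 40, 41}.

1,4,6,9,10,11,13,14,15,16,17,21,23,24,25,31,35,36,38,40,41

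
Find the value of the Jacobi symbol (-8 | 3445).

-1

First reduce: -8 ≡ 3437 (mod 3445).
Reciprocity: 3437 ≡ 1 and 3445 ≡ 1 (mod 4), so (3437/3445) = +(3445/3437).
Reduce top mod 3437: now compute (8/3437).
Pull out 2^3: since 3437 ≡ 5 (mod 8), (2/3437) = -1, so (2/3437)^3 = -1.
Reached (1/3437) = 1. Collecting the sign flips along the way, the symbol is -1.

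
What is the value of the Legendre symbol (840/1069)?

Euler's criterion: (840/1069) ≡ 840^534 (mod 1069).
840^2 ≡ 60 (mod 1069)
840^4 ≡ 393 (mod 1069)
840^8 ≡ 513 (mod 1069)
840^16 ≡ 195 (mod 1069)
840^32 ≡ 610 (mod 1069)
840^64 ≡ 88 (mod 1069)
840^128 ≡ 261 (mod 1069)
840^256 ≡ 774 (mod 1069)
840^512 ≡ 436 (mod 1069)
840^534 = 840^(512+16+4+2) ≡ 1 (mod 1069).
Result is 1, so (840/1069) = 1.

1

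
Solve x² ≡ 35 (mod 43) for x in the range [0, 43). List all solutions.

11, 32

Since 43 ≡ 3 (mod 4), a square root of 35 is 35^((43+1)/4) = 35^11 mod 43.
Repeated squaring: 35^2≡21, 35^4≡11, 35^8≡35 (mod 43).
35^11 = 35^(8+2+1) ≡ 11 (mod 43).
Check: 11² = 121 ≡ 35 (mod 43). The two roots are 11 and 32.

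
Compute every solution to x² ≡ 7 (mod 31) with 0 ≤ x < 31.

10, 21

Since 31 ≡ 3 (mod 4), a square root of 7 is 7^((31+1)/4) = 7^8 mod 31.
Repeated squaring: 7^2≡18, 7^4≡14, 7^8≡10 (mod 31).
7^8 = 7^(8) ≡ 10 (mod 31).
Check: 10² = 100 ≡ 7 (mod 31). The two roots are 10 and 21.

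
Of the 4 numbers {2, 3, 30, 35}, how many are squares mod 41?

(2/41) = +1 → QR.
(3/41) = -1 → non-residue.
(30/41) = -1 → non-residue.
(35/41) = -1 → non-residue.
Total quadratic residues among the 4: 1.

1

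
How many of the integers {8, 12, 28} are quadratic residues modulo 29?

(8/29) = -1 → non-residue.
(12/29) = -1 → non-residue.
(28/29) = +1 → QR.
Total quadratic residues among the 3: 1.

1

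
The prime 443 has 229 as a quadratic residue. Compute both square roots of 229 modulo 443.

142, 301

Since 443 ≡ 3 (mod 4), a square root of 229 is 229^((443+1)/4) = 229^111 mod 443.
Repeated squaring: 229^2≡167, 229^4≡423, 229^8≡400, 229^16≡77, 229^32≡170, 229^64≡105 (mod 443).
229^111 = 229^(64+32+8+4+2+1) ≡ 301 (mod 443).
Check: 301² = 90601 ≡ 229 (mod 443). The two roots are 142 and 301.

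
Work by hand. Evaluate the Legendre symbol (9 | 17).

1

Euler's criterion: (9/17) ≡ 9^8 (mod 17).
9^2 ≡ 13 (mod 17)
9^4 ≡ 16 (mod 17)
9^8 ≡ 1 (mod 17)
9^8 = 9^(8) ≡ 1 (mod 17).
Result is 1, so (9/17) = 1.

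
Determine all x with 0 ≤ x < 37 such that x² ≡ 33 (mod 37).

12, 25

37 ≡ 1 (mod 4), so we find a root by search.
Trying successive values, 12² = 144 ≡ 33 (mod 37). The other root is 37 − 12 = 25.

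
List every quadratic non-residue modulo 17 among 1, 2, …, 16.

Square k = 1,…,8 (k and 17−k give the same square):
1²=1, 2²=4, 3²=9, 4²=16, 5²≡8, 6²≡2, 7²≡15, 8²≡13 (mod 17).
The residues are {1, 2, 4, 8, 9, 13, 15, 16}; the non-residues are the remaining 8 nonzero classes.

3, 5, 6, 7, 10, 11, 12, 14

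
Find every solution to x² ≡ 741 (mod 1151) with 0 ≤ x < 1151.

513, 638

Since 1151 ≡ 3 (mod 4), a square root of 741 is 741^((1151+1)/4) = 741^288 mod 1151.
Repeated squaring: 741^2≡54, 741^4≡614, 741^8≡619, 741^16≡1029, 741^32≡1072, 741^64≡486, 741^128≡241, 741^256≡531 (mod 1151).
741^288 = 741^(256+32) ≡ 638 (mod 1151).
Check: 638² = 407044 ≡ 741 (mod 1151). The two roots are 513 and 638.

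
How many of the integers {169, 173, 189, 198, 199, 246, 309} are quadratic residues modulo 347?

4

(169/347) = +1 → QR.
(173/347) = +1 → QR.
(189/347) = -1 → non-residue.
(198/347) = -1 → non-residue.
(199/347) = +1 → QR.
(246/347) = +1 → QR.
(309/347) = -1 → non-residue.
Total quadratic residues among the 7: 4.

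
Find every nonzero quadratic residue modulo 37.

Square k = 1,…,18 (k and 37−k give the same square):
1²=1, 2²=4, 3²=9, 4²=16, 5²=25, 6²=36, 7²≡12, 8²≡27, 9²≡7, 10²≡26, 11²≡10, 12²≡33, 13²≡21, 14²≡11, 15²≡3, 16²≡34, 17²≡30, 18²≡28 (mod 37).
So the quadratic residues mod 37 are {1, 3, 4, 7, 9, 10, 11, 12, 16, 21, 25, 26, 27, 28, 30, 33, 34, 36}.

1 3 4 7 9 10 11 12 16 21 25 26 27 28 30 33 34 36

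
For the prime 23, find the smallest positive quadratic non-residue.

(2/23) = +1, so 2 is a residue.
(3/23) = +1, so 3 is a residue.
(4/23) = +1, so 4 is a residue.
(5/23) = −1, so 5 is the smallest positive non-residue mod 23.

5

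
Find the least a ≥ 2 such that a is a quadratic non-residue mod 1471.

3

(2/1471) = +1, so 2 is a residue.
(3/1471) = −1, so 3 is the smallest positive non-residue mod 1471.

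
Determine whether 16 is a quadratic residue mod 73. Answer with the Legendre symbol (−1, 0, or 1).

Pull out 2^4: since 73 ≡ 1 (mod 8), (2/73) = +1, so (2/73)^4 = +1.
Reached (1/73) = 1. Collecting the sign flips along the way, the symbol is +1.

1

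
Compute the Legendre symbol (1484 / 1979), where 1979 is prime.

Pull out 2^2: since 1979 ≡ 3 (mod 8), (2/1979) = -1, so (2/1979)^2 = +1.
Reciprocity: 371 ≡ 3 and 1979 ≡ 3 (mod 4), so (371/1979) = −(1979/371).
Reduce top mod 371: now compute (124/371).
Pull out 2^2: since 371 ≡ 3 (mod 8), (2/371) = -1, so (2/371)^2 = +1.
Reciprocity: 31 ≡ 3 and 371 ≡ 3 (mod 4), so (31/371) = −(371/31).
Reduce top mod 31: now compute (30/31).
Pull out 2: since 31 ≡ 7 (mod 8), (2/31) = +1.
Reciprocity: 15 ≡ 3 and 31 ≡ 3 (mod 4), so (15/31) = −(31/15).
Reduce top mod 15: now compute (1/15).
Reached (1/15) = 1. Collecting the sign flips along the way, the symbol is -1.

-1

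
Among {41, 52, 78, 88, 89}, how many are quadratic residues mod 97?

(41/97) = -1 → non-residue.
(52/97) = -1 → non-residue.
(78/97) = -1 → non-residue.
(88/97) = +1 → QR.
(89/97) = +1 → QR.
Total quadratic residues among the 5: 2.

2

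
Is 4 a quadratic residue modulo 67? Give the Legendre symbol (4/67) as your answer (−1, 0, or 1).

Pull out 2^2: since 67 ≡ 3 (mod 8), (2/67) = -1, so (2/67)^2 = +1.
Reached (1/67) = 1. Collecting the sign flips along the way, the symbol is +1.

1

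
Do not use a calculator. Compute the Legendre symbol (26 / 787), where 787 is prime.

Pull out 2: since 787 ≡ 3 (mod 8), (2/787) = -1.
Reciprocity: 13 ≡ 1 and 787 ≡ 3 (mod 4), so (13/787) = +(787/13).
Reduce top mod 13: now compute (7/13).
Reciprocity: 7 ≡ 3 and 13 ≡ 1 (mod 4), so (7/13) = +(13/7).
Reduce top mod 7: now compute (6/7).
Pull out 2: since 7 ≡ 7 (mod 8), (2/7) = +1.
Reciprocity: 3 ≡ 3 and 7 ≡ 3 (mod 4), so (3/7) = −(7/3).
Reduce top mod 3: now compute (1/3).
Reached (1/3) = 1. Collecting the sign flips along the way, the symbol is +1.

1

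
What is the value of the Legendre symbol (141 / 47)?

First reduce: 141 ≡ 0 (mod 47).
Top reduces to 0: gcd > 1, so the symbol is 0.

0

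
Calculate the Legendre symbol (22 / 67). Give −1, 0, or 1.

1

Pull out 2: since 67 ≡ 3 (mod 8), (2/67) = -1.
Reciprocity: 11 ≡ 3 and 67 ≡ 3 (mod 4), so (11/67) = −(67/11).
Reduce top mod 11: now compute (1/11).
Reached (1/11) = 1. Collecting the sign flips along the way, the symbol is +1.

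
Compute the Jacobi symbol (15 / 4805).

0

Reciprocity: 15 ≡ 3 and 4805 ≡ 1 (mod 4), so (15/4805) = +(4805/15).
Reduce top mod 15: now compute (5/15).
Reciprocity: 5 ≡ 1 and 15 ≡ 3 (mod 4), so (5/15) = +(15/5).
Reduce top mod 5: now compute (0/5).
Top reduces to 0: gcd > 1, so the symbol is 0.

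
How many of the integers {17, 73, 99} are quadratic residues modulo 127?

(17/127) = +1 → QR.
(73/127) = +1 → QR.
(99/127) = +1 → QR.
Total quadratic residues among the 3: 3.

3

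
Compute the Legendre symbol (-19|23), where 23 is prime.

First reduce: -19 ≡ 4 (mod 23).
Pull out 2^2: since 23 ≡ 7 (mod 8), (2/23) = +1, so (2/23)^2 = +1.
Reached (1/23) = 1. Collecting the sign flips along the way, the symbol is +1.

1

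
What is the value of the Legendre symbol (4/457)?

1

Pull out 2^2: since 457 ≡ 1 (mod 8), (2/457) = +1, so (2/457)^2 = +1.
Reached (1/457) = 1. Collecting the sign flips along the way, the symbol is +1.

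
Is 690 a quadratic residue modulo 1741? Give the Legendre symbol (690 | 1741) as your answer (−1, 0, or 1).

-1

Pull out 2: since 1741 ≡ 5 (mod 8), (2/1741) = -1.
Reciprocity: 345 ≡ 1 and 1741 ≡ 1 (mod 4), so (345/1741) = +(1741/345).
Reduce top mod 345: now compute (16/345).
Pull out 2^4: since 345 ≡ 1 (mod 8), (2/345) = +1, so (2/345)^4 = +1.
Reached (1/345) = 1. Collecting the sign flips along the way, the symbol is -1.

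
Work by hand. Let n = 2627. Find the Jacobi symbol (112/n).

-1

Pull out 2^4: since 2627 ≡ 3 (mod 8), (2/2627) = -1, so (2/2627)^4 = +1.
Reciprocity: 7 ≡ 3 and 2627 ≡ 3 (mod 4), so (7/2627) = −(2627/7).
Reduce top mod 7: now compute (2/7).
Pull out 2: since 7 ≡ 7 (mod 8), (2/7) = +1.
Reached (1/7) = 1. Collecting the sign flips along the way, the symbol is -1.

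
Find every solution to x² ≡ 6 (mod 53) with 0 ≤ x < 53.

53 ≡ 1 (mod 4), so we find a root by search.
Trying successive values, 18² = 324 ≡ 6 (mod 53). The other root is 53 − 18 = 35.

18, 35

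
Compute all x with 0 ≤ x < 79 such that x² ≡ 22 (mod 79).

38, 41

Since 79 ≡ 3 (mod 4), a square root of 22 is 22^((79+1)/4) = 22^20 mod 79.
Repeated squaring: 22^2≡10, 22^4≡21, 22^8≡46, 22^16≡62 (mod 79).
22^20 = 22^(16+4) ≡ 38 (mod 79).
Check: 38² = 1444 ≡ 22 (mod 79). The two roots are 38 and 41.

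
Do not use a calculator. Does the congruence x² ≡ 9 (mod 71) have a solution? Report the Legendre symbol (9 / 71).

1

Reciprocity: 9 ≡ 1 and 71 ≡ 3 (mod 4), so (9/71) = +(71/9).
Reduce top mod 9: now compute (8/9).
Pull out 2^3: since 9 ≡ 1 (mod 8), (2/9) = +1, so (2/9)^3 = +1.
Reached (1/9) = 1. Collecting the sign flips along the way, the symbol is +1.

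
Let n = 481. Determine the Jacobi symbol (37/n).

Reciprocity: 37 ≡ 1 and 481 ≡ 1 (mod 4), so (37/481) = +(481/37).
Reduce top mod 37: now compute (0/37).
Top reduces to 0: gcd > 1, so the symbol is 0.

0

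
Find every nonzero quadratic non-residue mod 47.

5, 10, 11, 13, 15, 19, 20, 22, 23, 26, 29, 30, 31, 33, 35, 38, 39, 40, 41, 43, 44, 45, 46

Square k = 1,…,23 (k and 47−k give the same square):
1²=1, 2²=4, 3²=9, 4²=16, 5²=25, 6²=36, 7²≡2, 8²≡17, 9²≡34, 10²≡6, 11²≡27, 12²≡3, 13²≡28, 14²≡8, 15²≡37, 16²≡21, 17²≡7, 18²≡42, 19²≡32, 20²≡24, 21²≡18, 22²≡14, 23²≡12 (mod 47).
The residues are {1, 2, 3, 4, 6, 7, 8, 9, 12, 14, 16, 17, 18, 21, 24, 25, 27, 28, 32, 34, 36, 37, 42}; the non-residues are the remaining 23 nonzero classes.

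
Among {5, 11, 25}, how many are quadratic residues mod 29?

2

(5/29) = +1 → QR.
(11/29) = -1 → non-residue.
(25/29) = +1 → QR.
Total quadratic residues among the 3: 2.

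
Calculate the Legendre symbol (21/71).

Reciprocity: 21 ≡ 1 and 71 ≡ 3 (mod 4), so (21/71) = +(71/21).
Reduce top mod 21: now compute (8/21).
Pull out 2^3: since 21 ≡ 5 (mod 8), (2/21) = -1, so (2/21)^3 = -1.
Reached (1/21) = 1. Collecting the sign flips along the way, the symbol is -1.

-1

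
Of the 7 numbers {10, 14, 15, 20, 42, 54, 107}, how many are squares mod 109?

2

(10/109) = -1 → non-residue.
(14/109) = -1 → non-residue.
(15/109) = +1 → QR.
(20/109) = +1 → QR.
(42/109) = -1 → non-residue.
(54/109) = -1 → non-residue.
(107/109) = -1 → non-residue.
Total quadratic residues among the 7: 2.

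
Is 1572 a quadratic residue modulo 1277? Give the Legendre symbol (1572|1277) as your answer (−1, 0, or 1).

1

First reduce: 1572 ≡ 295 (mod 1277).
Reciprocity: 295 ≡ 3 and 1277 ≡ 1 (mod 4), so (295/1277) = +(1277/295).
Reduce top mod 295: now compute (97/295).
Reciprocity: 97 ≡ 1 and 295 ≡ 3 (mod 4), so (97/295) = +(295/97).
Reduce top mod 97: now compute (4/97).
Pull out 2^2: since 97 ≡ 1 (mod 8), (2/97) = +1, so (2/97)^2 = +1.
Reached (1/97) = 1. Collecting the sign flips along the way, the symbol is +1.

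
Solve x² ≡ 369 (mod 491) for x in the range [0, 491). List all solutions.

Since 491 ≡ 3 (mod 4), a square root of 369 is 369^((491+1)/4) = 369^123 mod 491.
Repeated squaring: 369^2≡154, 369^4≡148, 369^8≡300, 369^16≡147, 369^32≡5, 369^64≡25 (mod 491).
369^123 = 369^(64+32+16+8+2+1) ≡ 302 (mod 491).
Check: 302² = 91204 ≡ 369 (mod 491). The two roots are 189 and 302.

189, 302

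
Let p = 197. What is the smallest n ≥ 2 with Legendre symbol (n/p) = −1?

(2/197) = −1, so 2 is the smallest positive non-residue mod 197.

2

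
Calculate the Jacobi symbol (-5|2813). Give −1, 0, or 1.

-1

First reduce: -5 ≡ 2808 (mod 2813).
Pull out 2^3: since 2813 ≡ 5 (mod 8), (2/2813) = -1, so (2/2813)^3 = -1.
Reciprocity: 351 ≡ 3 and 2813 ≡ 1 (mod 4), so (351/2813) = +(2813/351).
Reduce top mod 351: now compute (5/351).
Reciprocity: 5 ≡ 1 and 351 ≡ 3 (mod 4), so (5/351) = +(351/5).
Reduce top mod 5: now compute (1/5).
Reached (1/5) = 1. Collecting the sign flips along the way, the symbol is -1.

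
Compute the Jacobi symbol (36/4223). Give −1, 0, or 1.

Pull out 2^2: since 4223 ≡ 7 (mod 8), (2/4223) = +1, so (2/4223)^2 = +1.
Reciprocity: 9 ≡ 1 and 4223 ≡ 3 (mod 4), so (9/4223) = +(4223/9).
Reduce top mod 9: now compute (2/9).
Pull out 2: since 9 ≡ 1 (mod 8), (2/9) = +1.
Reached (1/9) = 1. Collecting the sign flips along the way, the symbol is +1.

1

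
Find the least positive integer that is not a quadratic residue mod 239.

7

(2/239) = +1, so 2 is a residue.
(3/239) = +1, so 3 is a residue.
(4/239) = +1, so 4 is a residue.
(5/239) = +1, so 5 is a residue.
(6/239) = +1, so 6 is a residue.
(7/239) = −1, so 7 is the smallest positive non-residue mod 239.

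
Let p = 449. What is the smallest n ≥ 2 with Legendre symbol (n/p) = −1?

(2/449) = +1, so 2 is a residue.
(3/449) = −1, so 3 is the smallest positive non-residue mod 449.

3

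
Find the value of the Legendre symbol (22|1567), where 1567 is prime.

Pull out 2: since 1567 ≡ 7 (mod 8), (2/1567) = +1.
Reciprocity: 11 ≡ 3 and 1567 ≡ 3 (mod 4), so (11/1567) = −(1567/11).
Reduce top mod 11: now compute (5/11).
Reciprocity: 5 ≡ 1 and 11 ≡ 3 (mod 4), so (5/11) = +(11/5).
Reduce top mod 5: now compute (1/5).
Reached (1/5) = 1. Collecting the sign flips along the way, the symbol is -1.

-1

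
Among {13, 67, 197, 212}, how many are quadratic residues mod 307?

(13/307) = -1 → non-residue.
(67/307) = -1 → non-residue.
(197/307) = -1 → non-residue.
(212/307) = +1 → QR.
Total quadratic residues among the 4: 1.

1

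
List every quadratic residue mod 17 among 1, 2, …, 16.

Square k = 1,…,8 (k and 17−k give the same square):
1²=1, 2²=4, 3²=9, 4²=16, 5²≡8, 6²≡2, 7²≡15, 8²≡13 (mod 17).
So the quadratic residues mod 17 are {1, 2, 4, 8, 9, 13, 15, 16}.

1,2,4,8,9,13,15,16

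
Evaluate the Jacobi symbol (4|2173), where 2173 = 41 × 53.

1

Pull out 2^2: since 2173 ≡ 5 (mod 8), (2/2173) = -1, so (2/2173)^2 = +1.
Reached (1/2173) = 1. Collecting the sign flips along the way, the symbol is +1.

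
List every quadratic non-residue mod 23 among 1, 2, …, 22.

5 7 10 11 14 15 17 19 20 21 22

Square k = 1,…,11 (k and 23−k give the same square):
1²=1, 2²=4, 3²=9, 4²=16, 5²≡2, 6²≡13, 7²≡3, 8²≡18, 9²≡12, 10²≡8, 11²≡6 (mod 23).
The residues are {1, 2, 3, 4, 6, 8, 9, 12, 13, 16, 18}; the non-residues are the remaining 11 nonzero classes.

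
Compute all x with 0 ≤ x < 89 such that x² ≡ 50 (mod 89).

36, 53

89 ≡ 1 (mod 4), so we find a root by search.
Trying successive values, 36² = 1296 ≡ 50 (mod 89). The other root is 89 − 36 = 53.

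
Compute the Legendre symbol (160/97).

-1

First reduce: 160 ≡ 63 (mod 97).
Reciprocity: 63 ≡ 3 and 97 ≡ 1 (mod 4), so (63/97) = +(97/63).
Reduce top mod 63: now compute (34/63).
Pull out 2: since 63 ≡ 7 (mod 8), (2/63) = +1.
Reciprocity: 17 ≡ 1 and 63 ≡ 3 (mod 4), so (17/63) = +(63/17).
Reduce top mod 17: now compute (12/17).
Pull out 2^2: since 17 ≡ 1 (mod 8), (2/17) = +1, so (2/17)^2 = +1.
Reciprocity: 3 ≡ 3 and 17 ≡ 1 (mod 4), so (3/17) = +(17/3).
Reduce top mod 3: now compute (2/3).
Pull out 2: since 3 ≡ 3 (mod 8), (2/3) = -1.
Reached (1/3) = 1. Collecting the sign flips along the way, the symbol is -1.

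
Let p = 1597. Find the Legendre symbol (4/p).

Pull out 2^2: since 1597 ≡ 5 (mod 8), (2/1597) = -1, so (2/1597)^2 = +1.
Reached (1/1597) = 1. Collecting the sign flips along the way, the symbol is +1.

1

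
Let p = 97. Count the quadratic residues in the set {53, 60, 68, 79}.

2

(53/97) = +1 → QR.
(60/97) = -1 → non-residue.
(68/97) = -1 → non-residue.
(79/97) = +1 → QR.
Total quadratic residues among the 4: 2.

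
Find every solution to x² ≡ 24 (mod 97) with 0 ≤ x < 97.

97 ≡ 1 (mod 4), so we find a root by search.
Trying successive values, 11² = 121 ≡ 24 (mod 97). The other root is 97 − 11 = 86.

11, 86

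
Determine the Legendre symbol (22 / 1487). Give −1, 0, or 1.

1

Pull out 2: since 1487 ≡ 7 (mod 8), (2/1487) = +1.
Reciprocity: 11 ≡ 3 and 1487 ≡ 3 (mod 4), so (11/1487) = −(1487/11).
Reduce top mod 11: now compute (2/11).
Pull out 2: since 11 ≡ 3 (mod 8), (2/11) = -1.
Reached (1/11) = 1. Collecting the sign flips along the way, the symbol is +1.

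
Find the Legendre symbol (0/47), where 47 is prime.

Top reduces to 0: gcd > 1, so the symbol is 0.

0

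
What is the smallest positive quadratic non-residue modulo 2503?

3

(2/2503) = +1, so 2 is a residue.
(3/2503) = −1, so 3 is the smallest positive non-residue mod 2503.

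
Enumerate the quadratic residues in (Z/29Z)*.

Square k = 1,…,14 (k and 29−k give the same square):
1²=1, 2²=4, 3²=9, 4²=16, 5²=25, 6²≡7, 7²≡20, 8²≡6, 9²≡23, 10²≡13, 11²≡5, 12²≡28, 13²≡24, 14²≡22 (mod 29).
So the quadratic residues mod 29 are {1, 4, 5, 6, 7, 9, 13, 16, 20, 22, 23, 24, 25, 28}.

1, 4, 5, 6, 7, 9, 13, 16, 20, 22, 23, 24, 25, 28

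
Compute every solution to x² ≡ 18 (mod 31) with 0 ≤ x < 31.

7, 24

Since 31 ≡ 3 (mod 4), a square root of 18 is 18^((31+1)/4) = 18^8 mod 31.
Repeated squaring: 18^2≡14, 18^4≡10, 18^8≡7 (mod 31).
18^8 = 18^(8) ≡ 7 (mod 31).
Check: 7² = 49 ≡ 18 (mod 31). The two roots are 7 and 24.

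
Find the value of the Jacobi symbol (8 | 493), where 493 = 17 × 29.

-1

Pull out 2^3: since 493 ≡ 5 (mod 8), (2/493) = -1, so (2/493)^3 = -1.
Reached (1/493) = 1. Collecting the sign flips along the way, the symbol is -1.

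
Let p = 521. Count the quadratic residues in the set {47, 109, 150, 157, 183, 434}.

(47/521) = +1 → QR.
(109/521) = -1 → non-residue.
(150/521) = -1 → non-residue.
(157/521) = -1 → non-residue.
(183/521) = +1 → QR.
(434/521) = -1 → non-residue.
Total quadratic residues among the 6: 2.

2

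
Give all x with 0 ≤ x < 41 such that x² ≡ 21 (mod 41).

41 ≡ 1 (mod 4), so we find a root by search.
Trying successive values, 12² = 144 ≡ 21 (mod 41). The other root is 41 − 12 = 29.

12, 29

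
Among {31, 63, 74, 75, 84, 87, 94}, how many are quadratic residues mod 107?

(31/107) = -1 → non-residue.
(63/107) = -1 → non-residue.
(74/107) = -1 → non-residue.
(75/107) = +1 → QR.
(84/107) = -1 → non-residue.
(87/107) = +1 → QR.
(94/107) = -1 → non-residue.
Total quadratic residues among the 7: 2.

2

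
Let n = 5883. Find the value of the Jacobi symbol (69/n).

Reciprocity: 69 ≡ 1 and 5883 ≡ 3 (mod 4), so (69/5883) = +(5883/69).
Reduce top mod 69: now compute (18/69).
Pull out 2: since 69 ≡ 5 (mod 8), (2/69) = -1.
Reciprocity: 9 ≡ 1 and 69 ≡ 1 (mod 4), so (9/69) = +(69/9).
Reduce top mod 9: now compute (6/9).
Pull out 2: since 9 ≡ 1 (mod 8), (2/9) = +1.
Reciprocity: 3 ≡ 3 and 9 ≡ 1 (mod 4), so (3/9) = +(9/3).
Reduce top mod 3: now compute (0/3).
Top reduces to 0: gcd > 1, so the symbol is 0.

0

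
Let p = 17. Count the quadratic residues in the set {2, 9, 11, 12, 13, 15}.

(2/17) = +1 → QR.
(9/17) = +1 → QR.
(11/17) = -1 → non-residue.
(12/17) = -1 → non-residue.
(13/17) = +1 → QR.
(15/17) = +1 → QR.
Total quadratic residues among the 6: 4.

4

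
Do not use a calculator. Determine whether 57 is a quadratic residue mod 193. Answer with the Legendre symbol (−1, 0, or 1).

-1

Reciprocity: 57 ≡ 1 and 193 ≡ 1 (mod 4), so (57/193) = +(193/57).
Reduce top mod 57: now compute (22/57).
Pull out 2: since 57 ≡ 1 (mod 8), (2/57) = +1.
Reciprocity: 11 ≡ 3 and 57 ≡ 1 (mod 4), so (11/57) = +(57/11).
Reduce top mod 11: now compute (2/11).
Pull out 2: since 11 ≡ 3 (mod 8), (2/11) = -1.
Reached (1/11) = 1. Collecting the sign flips along the way, the symbol is -1.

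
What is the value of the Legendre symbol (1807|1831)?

1

Reciprocity: 1807 ≡ 3 and 1831 ≡ 3 (mod 4), so (1807/1831) = −(1831/1807).
Reduce top mod 1807: now compute (24/1807).
Pull out 2^3: since 1807 ≡ 7 (mod 8), (2/1807) = +1, so (2/1807)^3 = +1.
Reciprocity: 3 ≡ 3 and 1807 ≡ 3 (mod 4), so (3/1807) = −(1807/3).
Reduce top mod 3: now compute (1/3).
Reached (1/3) = 1. Collecting the sign flips along the way, the symbol is +1.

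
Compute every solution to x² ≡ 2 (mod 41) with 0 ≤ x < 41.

17, 24

41 ≡ 1 (mod 4), so we find a root by search.
Trying successive values, 17² = 289 ≡ 2 (mod 41). The other root is 41 − 17 = 24.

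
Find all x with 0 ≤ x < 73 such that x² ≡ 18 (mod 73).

73 ≡ 1 (mod 4), so we find a root by search.
Trying successive values, 23² = 529 ≡ 18 (mod 73). The other root is 73 − 23 = 50.

23, 50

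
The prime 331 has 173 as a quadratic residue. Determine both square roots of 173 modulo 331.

156, 175

Since 331 ≡ 3 (mod 4), a square root of 173 is 173^((331+1)/4) = 173^83 mod 331.
Repeated squaring: 173^2≡139, 173^4≡123, 173^8≡234, 173^16≡141, 173^32≡21, 173^64≡110 (mod 331).
173^83 = 173^(64+16+2+1) ≡ 156 (mod 331).
Check: 156² = 24336 ≡ 173 (mod 331). The two roots are 156 and 175.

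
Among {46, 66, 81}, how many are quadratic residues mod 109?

(46/109) = +1 → QR.
(66/109) = +1 → QR.
(81/109) = +1 → QR.
Total quadratic residues among the 3: 3.

3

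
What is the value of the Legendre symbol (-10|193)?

First reduce: -10 ≡ 183 (mod 193).
Reciprocity: 183 ≡ 3 and 193 ≡ 1 (mod 4), so (183/193) = +(193/183).
Reduce top mod 183: now compute (10/183).
Pull out 2: since 183 ≡ 7 (mod 8), (2/183) = +1.
Reciprocity: 5 ≡ 1 and 183 ≡ 3 (mod 4), so (5/183) = +(183/5).
Reduce top mod 5: now compute (3/5).
Reciprocity: 3 ≡ 3 and 5 ≡ 1 (mod 4), so (3/5) = +(5/3).
Reduce top mod 3: now compute (2/3).
Pull out 2: since 3 ≡ 3 (mod 8), (2/3) = -1.
Reached (1/3) = 1. Collecting the sign flips along the way, the symbol is -1.

-1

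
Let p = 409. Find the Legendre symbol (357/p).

Reciprocity: 357 ≡ 1 and 409 ≡ 1 (mod 4), so (357/409) = +(409/357).
Reduce top mod 357: now compute (52/357).
Pull out 2^2: since 357 ≡ 5 (mod 8), (2/357) = -1, so (2/357)^2 = +1.
Reciprocity: 13 ≡ 1 and 357 ≡ 1 (mod 4), so (13/357) = +(357/13).
Reduce top mod 13: now compute (6/13).
Pull out 2: since 13 ≡ 5 (mod 8), (2/13) = -1.
Reciprocity: 3 ≡ 3 and 13 ≡ 1 (mod 4), so (3/13) = +(13/3).
Reduce top mod 3: now compute (1/3).
Reached (1/3) = 1. Collecting the sign flips along the way, the symbol is -1.

-1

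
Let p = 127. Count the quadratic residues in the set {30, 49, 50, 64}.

(30/127) = +1 → QR.
(49/127) = +1 → QR.
(50/127) = +1 → QR.
(64/127) = +1 → QR.
Total quadratic residues among the 4: 4.

4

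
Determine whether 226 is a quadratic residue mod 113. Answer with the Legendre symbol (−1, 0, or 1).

0

First reduce: 226 ≡ 0 (mod 113).
Top reduces to 0: gcd > 1, so the symbol is 0.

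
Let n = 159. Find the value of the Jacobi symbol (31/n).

Reciprocity: 31 ≡ 3 and 159 ≡ 3 (mod 4), so (31/159) = −(159/31).
Reduce top mod 31: now compute (4/31).
Pull out 2^2: since 31 ≡ 7 (mod 8), (2/31) = +1, so (2/31)^2 = +1.
Reached (1/31) = 1. Collecting the sign flips along the way, the symbol is -1.

-1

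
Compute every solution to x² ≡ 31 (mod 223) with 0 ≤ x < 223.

37, 186

Since 223 ≡ 3 (mod 4), a square root of 31 is 31^((223+1)/4) = 31^56 mod 223.
Repeated squaring: 31^2≡69, 31^4≡78, 31^8≡63, 31^16≡178, 31^32≡18 (mod 223).
31^56 = 31^(32+16+8) ≡ 37 (mod 223).
Check: 37² = 1369 ≡ 31 (mod 223). The two roots are 37 and 186.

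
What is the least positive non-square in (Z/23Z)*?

5

(2/23) = +1, so 2 is a residue.
(3/23) = +1, so 3 is a residue.
(4/23) = +1, so 4 is a residue.
(5/23) = −1, so 5 is the smallest positive non-residue mod 23.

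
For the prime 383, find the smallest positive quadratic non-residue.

5

(2/383) = +1, so 2 is a residue.
(3/383) = +1, so 3 is a residue.
(4/383) = +1, so 4 is a residue.
(5/383) = −1, so 5 is the smallest positive non-residue mod 383.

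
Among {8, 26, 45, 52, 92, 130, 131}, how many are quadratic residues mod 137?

(8/137) = +1 → QR.
(26/137) = -1 → non-residue.
(45/137) = -1 → non-residue.
(52/137) = -1 → non-residue.
(92/137) = -1 → non-residue.
(130/137) = +1 → QR.
(131/137) = -1 → non-residue.
Total quadratic residues among the 7: 2.

2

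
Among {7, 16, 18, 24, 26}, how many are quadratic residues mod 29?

3

(7/29) = +1 → QR.
(16/29) = +1 → QR.
(18/29) = -1 → non-residue.
(24/29) = +1 → QR.
(26/29) = -1 → non-residue.
Total quadratic residues among the 5: 3.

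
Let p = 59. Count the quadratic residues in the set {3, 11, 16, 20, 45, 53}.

5

(3/59) = +1 → QR.
(11/59) = -1 → non-residue.
(16/59) = +1 → QR.
(20/59) = +1 → QR.
(45/59) = +1 → QR.
(53/59) = +1 → QR.
Total quadratic residues among the 6: 5.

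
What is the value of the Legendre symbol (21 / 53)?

Reciprocity: 21 ≡ 1 and 53 ≡ 1 (mod 4), so (21/53) = +(53/21).
Reduce top mod 21: now compute (11/21).
Reciprocity: 11 ≡ 3 and 21 ≡ 1 (mod 4), so (11/21) = +(21/11).
Reduce top mod 11: now compute (10/11).
Pull out 2: since 11 ≡ 3 (mod 8), (2/11) = -1.
Reciprocity: 5 ≡ 1 and 11 ≡ 3 (mod 4), so (5/11) = +(11/5).
Reduce top mod 5: now compute (1/5).
Reached (1/5) = 1. Collecting the sign flips along the way, the symbol is -1.

-1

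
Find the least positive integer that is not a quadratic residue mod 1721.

(2/1721) = +1, so 2 is a residue.
(3/1721) = −1, so 3 is the smallest positive non-residue mod 1721.

3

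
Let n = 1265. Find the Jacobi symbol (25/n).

Reciprocity: 25 ≡ 1 and 1265 ≡ 1 (mod 4), so (25/1265) = +(1265/25).
Reduce top mod 25: now compute (15/25).
Reciprocity: 15 ≡ 3 and 25 ≡ 1 (mod 4), so (15/25) = +(25/15).
Reduce top mod 15: now compute (10/15).
Pull out 2: since 15 ≡ 7 (mod 8), (2/15) = +1.
Reciprocity: 5 ≡ 1 and 15 ≡ 3 (mod 4), so (5/15) = +(15/5).
Reduce top mod 5: now compute (0/5).
Top reduces to 0: gcd > 1, so the symbol is 0.

0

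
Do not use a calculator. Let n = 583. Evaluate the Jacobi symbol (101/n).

1

Reciprocity: 101 ≡ 1 and 583 ≡ 3 (mod 4), so (101/583) = +(583/101).
Reduce top mod 101: now compute (78/101).
Pull out 2: since 101 ≡ 5 (mod 8), (2/101) = -1.
Reciprocity: 39 ≡ 3 and 101 ≡ 1 (mod 4), so (39/101) = +(101/39).
Reduce top mod 39: now compute (23/39).
Reciprocity: 23 ≡ 3 and 39 ≡ 3 (mod 4), so (23/39) = −(39/23).
Reduce top mod 23: now compute (16/23).
Pull out 2^4: since 23 ≡ 7 (mod 8), (2/23) = +1, so (2/23)^4 = +1.
Reached (1/23) = 1. Collecting the sign flips along the way, the symbol is +1.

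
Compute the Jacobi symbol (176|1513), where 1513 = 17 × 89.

Pull out 2^4: since 1513 ≡ 1 (mod 8), (2/1513) = +1, so (2/1513)^4 = +1.
Reciprocity: 11 ≡ 3 and 1513 ≡ 1 (mod 4), so (11/1513) = +(1513/11).
Reduce top mod 11: now compute (6/11).
Pull out 2: since 11 ≡ 3 (mod 8), (2/11) = -1.
Reciprocity: 3 ≡ 3 and 11 ≡ 3 (mod 4), so (3/11) = −(11/3).
Reduce top mod 3: now compute (2/3).
Pull out 2: since 3 ≡ 3 (mod 8), (2/3) = -1.
Reached (1/3) = 1. Collecting the sign flips along the way, the symbol is -1.

-1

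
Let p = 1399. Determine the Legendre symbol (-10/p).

-1

First reduce: -10 ≡ 1389 (mod 1399).
Reciprocity: 1389 ≡ 1 and 1399 ≡ 3 (mod 4), so (1389/1399) = +(1399/1389).
Reduce top mod 1389: now compute (10/1389).
Pull out 2: since 1389 ≡ 5 (mod 8), (2/1389) = -1.
Reciprocity: 5 ≡ 1 and 1389 ≡ 1 (mod 4), so (5/1389) = +(1389/5).
Reduce top mod 5: now compute (4/5).
Pull out 2^2: since 5 ≡ 5 (mod 8), (2/5) = -1, so (2/5)^2 = +1.
Reached (1/5) = 1. Collecting the sign flips along the way, the symbol is -1.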